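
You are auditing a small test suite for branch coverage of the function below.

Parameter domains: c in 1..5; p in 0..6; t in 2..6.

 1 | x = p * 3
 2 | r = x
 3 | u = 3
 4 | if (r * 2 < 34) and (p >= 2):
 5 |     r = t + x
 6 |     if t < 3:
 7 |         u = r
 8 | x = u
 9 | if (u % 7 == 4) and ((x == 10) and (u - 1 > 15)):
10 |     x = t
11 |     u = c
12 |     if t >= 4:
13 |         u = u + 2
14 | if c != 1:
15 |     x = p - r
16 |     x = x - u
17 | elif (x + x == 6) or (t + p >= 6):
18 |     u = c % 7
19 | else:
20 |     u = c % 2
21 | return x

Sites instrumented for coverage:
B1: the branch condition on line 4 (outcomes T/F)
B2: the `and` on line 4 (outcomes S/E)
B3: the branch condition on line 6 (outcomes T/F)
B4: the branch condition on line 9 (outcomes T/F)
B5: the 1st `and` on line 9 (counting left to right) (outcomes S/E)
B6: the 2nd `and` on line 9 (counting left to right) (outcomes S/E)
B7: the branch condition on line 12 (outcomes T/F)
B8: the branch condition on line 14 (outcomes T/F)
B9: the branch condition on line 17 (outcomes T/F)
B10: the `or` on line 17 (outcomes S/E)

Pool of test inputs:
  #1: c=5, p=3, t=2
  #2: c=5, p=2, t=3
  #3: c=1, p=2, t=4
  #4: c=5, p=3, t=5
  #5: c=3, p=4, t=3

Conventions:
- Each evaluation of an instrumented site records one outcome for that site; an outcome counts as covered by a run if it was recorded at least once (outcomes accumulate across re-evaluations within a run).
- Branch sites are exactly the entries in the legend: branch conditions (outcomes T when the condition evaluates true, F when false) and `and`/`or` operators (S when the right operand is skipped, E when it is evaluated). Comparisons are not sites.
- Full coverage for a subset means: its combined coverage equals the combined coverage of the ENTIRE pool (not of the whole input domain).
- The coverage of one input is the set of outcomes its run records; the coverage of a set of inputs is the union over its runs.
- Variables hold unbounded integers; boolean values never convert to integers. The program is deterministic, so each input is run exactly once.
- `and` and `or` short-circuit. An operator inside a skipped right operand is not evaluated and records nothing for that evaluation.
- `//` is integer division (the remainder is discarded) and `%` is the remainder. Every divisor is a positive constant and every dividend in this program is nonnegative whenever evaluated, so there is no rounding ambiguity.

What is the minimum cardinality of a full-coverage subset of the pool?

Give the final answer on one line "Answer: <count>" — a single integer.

run #1 (c=5, p=3, t=2) runs B2->E, B1->T, B3->T, B5->E, B6->S, B4->F, B8->T; records B1=T, B2=E, B3=T, B4=F, B5=E, B6=S, B8=T
run #2 (c=5, p=2, t=3) runs B2->E, B1->T, B3->F, B5->S, B4->F, B8->T; records B1=T, B2=E, B3=F, B4=F, B5=S, B8=T
run #3 (c=1, p=2, t=4) runs B2->E, B1->T, B3->F, B5->S, B4->F, B8->F, B10->S, B9->T; records B1=T, B2=E, B3=F, B4=F, B5=S, B8=F, B9=T, B10=S
run #4 (c=5, p=3, t=5) runs B2->E, B1->T, B3->F, B5->S, B4->F, B8->T; records B1=T, B2=E, B3=F, B4=F, B5=S, B8=T
run #5 (c=3, p=4, t=3) runs B2->E, B1->T, B3->F, B5->S, B4->F, B8->T; records B1=T, B2=E, B3=F, B4=F, B5=S, B8=T
pool-wide coverage (12 outcomes): B1=T, B2=E, B3=T, B3=F, B4=F, B5=S, B5=E, B6=S, B8=T, B8=F, B9=T, B10=S
every size-1 subset falls short of the 12 outcomes (best: 8/12)
the canonical winner is {1, 3}: size 2, full 12-outcome coverage, earliest index list among size-2 covers

Answer: 2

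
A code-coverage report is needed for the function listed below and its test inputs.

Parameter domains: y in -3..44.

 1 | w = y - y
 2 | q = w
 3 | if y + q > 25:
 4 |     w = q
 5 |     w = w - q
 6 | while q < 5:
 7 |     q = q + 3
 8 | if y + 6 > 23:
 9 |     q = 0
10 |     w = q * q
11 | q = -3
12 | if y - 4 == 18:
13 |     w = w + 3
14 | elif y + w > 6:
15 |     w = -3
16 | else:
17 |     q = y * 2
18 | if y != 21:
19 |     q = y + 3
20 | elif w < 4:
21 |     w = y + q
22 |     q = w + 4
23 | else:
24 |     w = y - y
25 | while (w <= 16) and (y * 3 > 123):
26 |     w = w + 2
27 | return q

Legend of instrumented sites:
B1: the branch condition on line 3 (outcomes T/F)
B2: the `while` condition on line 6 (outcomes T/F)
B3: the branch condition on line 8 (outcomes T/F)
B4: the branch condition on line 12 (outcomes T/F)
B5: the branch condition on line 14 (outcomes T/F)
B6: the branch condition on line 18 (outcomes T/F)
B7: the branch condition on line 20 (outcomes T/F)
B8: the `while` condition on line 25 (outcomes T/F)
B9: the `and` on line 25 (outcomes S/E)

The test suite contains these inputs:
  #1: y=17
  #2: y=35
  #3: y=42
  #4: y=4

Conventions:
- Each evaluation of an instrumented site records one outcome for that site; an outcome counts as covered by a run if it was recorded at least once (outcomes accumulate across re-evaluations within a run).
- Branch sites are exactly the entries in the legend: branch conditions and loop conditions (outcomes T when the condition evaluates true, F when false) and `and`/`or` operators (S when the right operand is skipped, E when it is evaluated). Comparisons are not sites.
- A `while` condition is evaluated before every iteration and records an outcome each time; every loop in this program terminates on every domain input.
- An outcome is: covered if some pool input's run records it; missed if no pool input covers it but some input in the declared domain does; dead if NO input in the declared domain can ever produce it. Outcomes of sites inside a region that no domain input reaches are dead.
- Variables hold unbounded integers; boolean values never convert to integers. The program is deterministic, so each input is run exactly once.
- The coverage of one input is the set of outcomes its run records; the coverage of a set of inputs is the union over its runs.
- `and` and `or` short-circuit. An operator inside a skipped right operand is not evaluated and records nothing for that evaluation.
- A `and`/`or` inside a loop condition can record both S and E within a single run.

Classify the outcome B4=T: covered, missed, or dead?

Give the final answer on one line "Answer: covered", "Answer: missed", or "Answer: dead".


no pool input records B4=T
but domain input (y=22) does record it -> reachable, so missed
Answer: missed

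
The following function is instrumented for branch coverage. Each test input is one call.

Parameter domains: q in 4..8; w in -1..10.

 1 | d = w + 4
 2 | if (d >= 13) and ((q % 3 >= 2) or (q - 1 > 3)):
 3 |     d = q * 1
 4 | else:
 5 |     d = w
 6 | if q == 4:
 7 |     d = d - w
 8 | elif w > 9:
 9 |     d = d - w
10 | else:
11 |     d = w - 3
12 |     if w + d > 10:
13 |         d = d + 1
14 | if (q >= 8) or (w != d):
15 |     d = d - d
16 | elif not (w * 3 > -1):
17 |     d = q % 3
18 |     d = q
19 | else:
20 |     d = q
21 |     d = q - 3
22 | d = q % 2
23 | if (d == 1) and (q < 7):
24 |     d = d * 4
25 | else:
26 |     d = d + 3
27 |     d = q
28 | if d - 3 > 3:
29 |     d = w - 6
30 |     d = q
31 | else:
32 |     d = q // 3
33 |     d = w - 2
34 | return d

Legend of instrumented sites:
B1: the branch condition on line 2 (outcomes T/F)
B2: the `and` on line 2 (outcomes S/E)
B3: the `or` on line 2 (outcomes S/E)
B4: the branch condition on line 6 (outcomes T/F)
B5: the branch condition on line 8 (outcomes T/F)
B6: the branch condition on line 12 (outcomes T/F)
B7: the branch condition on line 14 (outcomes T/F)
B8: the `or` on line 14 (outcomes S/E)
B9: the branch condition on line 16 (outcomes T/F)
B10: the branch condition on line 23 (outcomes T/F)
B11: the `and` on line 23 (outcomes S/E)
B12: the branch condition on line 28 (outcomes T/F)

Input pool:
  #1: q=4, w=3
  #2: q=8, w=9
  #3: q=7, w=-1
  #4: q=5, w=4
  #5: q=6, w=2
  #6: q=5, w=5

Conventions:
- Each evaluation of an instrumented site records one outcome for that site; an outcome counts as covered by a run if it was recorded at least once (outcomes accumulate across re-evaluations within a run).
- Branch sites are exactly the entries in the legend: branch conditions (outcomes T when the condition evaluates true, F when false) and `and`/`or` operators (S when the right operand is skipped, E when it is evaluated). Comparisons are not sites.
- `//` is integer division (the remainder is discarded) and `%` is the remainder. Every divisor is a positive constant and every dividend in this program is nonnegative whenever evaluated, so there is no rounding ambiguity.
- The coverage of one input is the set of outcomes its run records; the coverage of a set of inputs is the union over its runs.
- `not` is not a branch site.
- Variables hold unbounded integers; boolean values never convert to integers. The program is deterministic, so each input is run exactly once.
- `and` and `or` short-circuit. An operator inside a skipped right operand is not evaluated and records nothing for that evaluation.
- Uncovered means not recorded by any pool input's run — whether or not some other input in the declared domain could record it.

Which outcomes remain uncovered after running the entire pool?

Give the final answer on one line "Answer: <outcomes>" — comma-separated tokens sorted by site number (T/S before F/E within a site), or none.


input #1, q=4, w=3: events B2->S, B1->F, B4->T, B8->E, B7->T, B11->S, B10->F, B12->F; outcomes B1=F, B2=S, B4=T, B7=T, B8=E, B10=F, B11=S, B12=F
input #2, q=8, w=9: events B2->E, B3->S, B1->T, B4->F, B5->F, B6->T, B8->S, B7->T, B11->S, B10->F, B12->T; outcomes B1=T, B2=E, B3=S, B4=F, B5=F, B6=T, B7=T, B8=S, B10=F, B11=S, B12=T
input #3, q=7, w=-1: events B2->S, B1->F, B4->F, B5->F, B6->F, B8->E, B7->T, B11->E, B10->F, B12->T; outcomes B1=F, B2=S, B4=F, B5=F, B6=F, B7=T, B8=E, B10=F, B11=E, B12=T
input #4, q=5, w=4: events B2->S, B1->F, B4->F, B5->F, B6->F, B8->E, B7->T, B11->E, B10->T, B12->F; outcomes B1=F, B2=S, B4=F, B5=F, B6=F, B7=T, B8=E, B10=T, B11=E, B12=F
input #5, q=6, w=2: events B2->S, B1->F, B4->F, B5->F, B6->F, B8->E, B7->T, B11->S, B10->F, B12->F; outcomes B1=F, B2=S, B4=F, B5=F, B6=F, B7=T, B8=E, B10=F, B11=S, B12=F
input #6, q=5, w=5: events B2->S, B1->F, B4->F, B5->F, B6->F, B8->E, B7->T, B11->E, B10->T, B12->F; outcomes B1=F, B2=S, B4=F, B5=F, B6=F, B7=T, B8=E, B10=T, B11=E, B12=F
union over the pool: B1=T, B1=F, B2=S, B2=E, B3=S, B4=T, B4=F, B5=F, B6=T, B6=F, B7=T, B8=S, B8=E, B10=T, B10=F, B11=S, B11=E, B12=T, B12=F
uncovered (5 of 24): B3=E, B5=T, B7=F, B9=T, B9=F
Answer: B3=E, B5=T, B7=F, B9=T, B9=F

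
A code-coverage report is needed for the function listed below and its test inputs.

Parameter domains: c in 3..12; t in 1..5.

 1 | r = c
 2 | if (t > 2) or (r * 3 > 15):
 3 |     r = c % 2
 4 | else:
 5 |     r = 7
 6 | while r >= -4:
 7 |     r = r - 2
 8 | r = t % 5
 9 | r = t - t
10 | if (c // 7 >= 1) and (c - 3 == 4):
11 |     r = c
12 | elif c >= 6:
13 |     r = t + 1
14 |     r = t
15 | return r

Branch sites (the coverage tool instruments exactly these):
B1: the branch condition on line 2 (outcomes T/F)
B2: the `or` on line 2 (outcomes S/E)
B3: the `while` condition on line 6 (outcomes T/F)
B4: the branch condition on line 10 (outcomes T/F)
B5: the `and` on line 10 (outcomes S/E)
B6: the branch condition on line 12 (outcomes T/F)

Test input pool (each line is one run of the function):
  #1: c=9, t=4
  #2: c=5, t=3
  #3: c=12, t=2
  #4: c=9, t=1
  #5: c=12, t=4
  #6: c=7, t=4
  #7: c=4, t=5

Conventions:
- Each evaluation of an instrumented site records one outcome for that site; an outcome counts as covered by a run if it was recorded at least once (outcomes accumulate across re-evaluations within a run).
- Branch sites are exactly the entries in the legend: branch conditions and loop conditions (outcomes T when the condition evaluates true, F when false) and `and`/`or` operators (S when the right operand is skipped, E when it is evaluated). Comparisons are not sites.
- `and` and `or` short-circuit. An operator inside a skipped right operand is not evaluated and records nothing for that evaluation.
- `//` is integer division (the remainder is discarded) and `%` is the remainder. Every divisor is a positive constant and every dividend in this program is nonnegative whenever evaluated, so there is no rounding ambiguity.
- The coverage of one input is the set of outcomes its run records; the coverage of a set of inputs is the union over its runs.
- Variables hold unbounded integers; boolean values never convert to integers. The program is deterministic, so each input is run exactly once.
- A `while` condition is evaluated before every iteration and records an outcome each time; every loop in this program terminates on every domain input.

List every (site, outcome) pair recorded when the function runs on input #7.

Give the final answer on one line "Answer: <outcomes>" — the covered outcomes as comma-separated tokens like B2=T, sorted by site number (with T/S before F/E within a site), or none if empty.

Running input #7 (c=4, t=5), event by event:
  B2->S, B1->T, B3->T, B3->T, B3->T, B3->F, B5->S, B4->F, B6->F
deduplicating events, the covered set is: B1=T, B2=S, B3=T, B3=F, B4=F, B5=S, B6=F

Answer: B1=T, B2=S, B3=T, B3=F, B4=F, B5=S, B6=F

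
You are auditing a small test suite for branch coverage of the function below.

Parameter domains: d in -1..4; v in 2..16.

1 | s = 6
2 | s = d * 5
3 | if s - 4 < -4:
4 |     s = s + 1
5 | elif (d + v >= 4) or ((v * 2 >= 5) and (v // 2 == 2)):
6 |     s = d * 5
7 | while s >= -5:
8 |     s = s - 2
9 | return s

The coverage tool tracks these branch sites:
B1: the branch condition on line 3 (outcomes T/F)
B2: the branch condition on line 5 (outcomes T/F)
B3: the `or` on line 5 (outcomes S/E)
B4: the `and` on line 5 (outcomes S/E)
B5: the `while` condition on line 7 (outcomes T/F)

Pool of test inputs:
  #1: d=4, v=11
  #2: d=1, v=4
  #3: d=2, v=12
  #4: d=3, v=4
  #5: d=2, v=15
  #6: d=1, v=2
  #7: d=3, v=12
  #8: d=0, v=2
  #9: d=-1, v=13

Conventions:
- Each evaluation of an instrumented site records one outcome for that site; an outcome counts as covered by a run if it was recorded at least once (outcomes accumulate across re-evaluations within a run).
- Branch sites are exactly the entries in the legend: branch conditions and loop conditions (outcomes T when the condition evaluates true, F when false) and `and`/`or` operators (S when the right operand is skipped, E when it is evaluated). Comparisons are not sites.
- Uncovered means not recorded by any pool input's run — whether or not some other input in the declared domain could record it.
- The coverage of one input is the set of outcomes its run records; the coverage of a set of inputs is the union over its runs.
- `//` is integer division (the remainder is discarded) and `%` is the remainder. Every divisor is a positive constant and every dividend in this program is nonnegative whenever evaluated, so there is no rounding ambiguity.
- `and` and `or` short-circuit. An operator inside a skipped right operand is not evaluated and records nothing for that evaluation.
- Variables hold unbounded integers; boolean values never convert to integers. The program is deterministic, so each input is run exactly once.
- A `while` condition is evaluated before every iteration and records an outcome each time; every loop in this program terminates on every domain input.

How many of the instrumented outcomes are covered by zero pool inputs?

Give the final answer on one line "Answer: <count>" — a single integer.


test 1 (d=4, v=11) fires B1->F, B3->S, B2->T, B5->T, B5->T, B5->T, B5->T, B5->T, B5->T, B5->T, B5->T, B5->T, B5->T, B5->T, ...; hits B1=F, B2=T, B3=S, B5=T, B5=F
test 2 (d=1, v=4) fires B1->F, B3->S, B2->T, B5->T, B5->T, B5->T, B5->T, B5->T, B5->T, B5->F; hits B1=F, B2=T, B3=S, B5=T, B5=F
test 3 (d=2, v=12) fires B1->F, B3->S, B2->T, B5->T, B5->T, B5->T, B5->T, B5->T, B5->T, B5->T, B5->T, B5->F; hits B1=F, B2=T, B3=S, B5=T, B5=F
test 4 (d=3, v=4) fires B1->F, B3->S, B2->T, B5->T, B5->T, B5->T, B5->T, B5->T, B5->T, B5->T, B5->T, B5->T, B5->T, B5->T, ...; hits B1=F, B2=T, B3=S, B5=T, B5=F
test 5 (d=2, v=15) fires B1->F, B3->S, B2->T, B5->T, B5->T, B5->T, B5->T, B5->T, B5->T, B5->T, B5->T, B5->F; hits B1=F, B2=T, B3=S, B5=T, B5=F
test 6 (d=1, v=2) fires B1->F, B3->E, B4->S, B2->F, B5->T, B5->T, B5->T, B5->T, B5->T, B5->T, B5->F; hits B1=F, B2=F, B3=E, B4=S, B5=T, B5=F
test 7 (d=3, v=12) fires B1->F, B3->S, B2->T, B5->T, B5->T, B5->T, B5->T, B5->T, B5->T, B5->T, B5->T, B5->T, B5->T, B5->T, ...; hits B1=F, B2=T, B3=S, B5=T, B5=F
test 8 (d=0, v=2) fires B1->F, B3->E, B4->S, B2->F, B5->T, B5->T, B5->T, B5->F; hits B1=F, B2=F, B3=E, B4=S, B5=T, B5=F
test 9 (d=-1, v=13) fires B1->T, B5->T, B5->F; hits B1=T, B5=T, B5=F
union over the pool: B1=T, B1=F, B2=T, B2=F, B3=S, B3=E, B4=S, B5=T, B5=F
uncovered (1 of 10): B4=E
Answer: 1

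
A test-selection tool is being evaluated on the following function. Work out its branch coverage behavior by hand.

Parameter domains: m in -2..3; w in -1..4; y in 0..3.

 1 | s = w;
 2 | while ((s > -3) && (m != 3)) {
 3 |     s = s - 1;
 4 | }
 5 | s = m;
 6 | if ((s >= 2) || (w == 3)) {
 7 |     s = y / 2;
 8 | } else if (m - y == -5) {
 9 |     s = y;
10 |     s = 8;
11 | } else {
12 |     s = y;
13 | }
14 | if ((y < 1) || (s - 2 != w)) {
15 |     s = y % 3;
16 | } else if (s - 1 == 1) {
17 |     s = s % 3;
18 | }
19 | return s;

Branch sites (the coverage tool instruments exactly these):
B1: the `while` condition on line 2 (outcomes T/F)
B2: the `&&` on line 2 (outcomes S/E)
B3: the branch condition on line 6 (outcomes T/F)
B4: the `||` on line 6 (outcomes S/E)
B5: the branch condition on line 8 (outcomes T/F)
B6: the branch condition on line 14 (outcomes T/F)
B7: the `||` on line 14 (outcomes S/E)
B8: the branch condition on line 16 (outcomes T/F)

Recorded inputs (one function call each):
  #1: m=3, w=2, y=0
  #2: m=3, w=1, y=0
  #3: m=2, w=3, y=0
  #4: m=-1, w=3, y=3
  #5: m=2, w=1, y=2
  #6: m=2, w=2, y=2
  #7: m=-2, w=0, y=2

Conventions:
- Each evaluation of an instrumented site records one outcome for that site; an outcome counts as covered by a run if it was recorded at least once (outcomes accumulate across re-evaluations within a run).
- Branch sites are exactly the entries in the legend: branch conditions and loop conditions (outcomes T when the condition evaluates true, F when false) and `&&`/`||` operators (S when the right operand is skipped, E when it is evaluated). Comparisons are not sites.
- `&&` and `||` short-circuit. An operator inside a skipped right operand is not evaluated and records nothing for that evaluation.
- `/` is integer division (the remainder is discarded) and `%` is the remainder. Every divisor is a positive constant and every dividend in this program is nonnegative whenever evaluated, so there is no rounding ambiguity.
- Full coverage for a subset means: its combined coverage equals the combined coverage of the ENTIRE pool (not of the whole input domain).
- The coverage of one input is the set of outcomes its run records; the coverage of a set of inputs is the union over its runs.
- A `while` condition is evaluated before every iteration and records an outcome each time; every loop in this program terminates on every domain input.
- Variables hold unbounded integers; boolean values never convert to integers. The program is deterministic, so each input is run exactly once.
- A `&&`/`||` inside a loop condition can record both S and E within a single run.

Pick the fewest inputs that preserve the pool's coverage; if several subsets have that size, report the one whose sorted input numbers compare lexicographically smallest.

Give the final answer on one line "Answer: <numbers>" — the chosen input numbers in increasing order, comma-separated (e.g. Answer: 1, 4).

input #1 (m=3, w=2, y=0): covers B1=F, B2=E, B3=T, B4=S, B6=T, B7=S
input #2 (m=3, w=1, y=0): covers B1=F, B2=E, B3=T, B4=S, B6=T, B7=S
input #3 (m=2, w=3, y=0): covers B1=T, B1=F, B2=S, B2=E, B3=T, B4=S, B6=T, B7=S
input #4 (m=-1, w=3, y=3): covers B1=T, B1=F, B2=S, B2=E, B3=T, B4=E, B6=T, B7=E
input #5 (m=2, w=1, y=2): covers B1=T, B1=F, B2=S, B2=E, B3=T, B4=S, B6=T, B7=E
input #6 (m=2, w=2, y=2): covers B1=T, B1=F, B2=S, B2=E, B3=T, B4=S, B6=T, B7=E
input #7 (m=-2, w=0, y=2): covers B1=T, B1=F, B2=S, B2=E, B3=F, B4=E, B5=F, B6=F, B7=E, B8=T
union over all inputs: B1=T, B1=F, B2=S, B2=E, B3=T, B3=F, B4=S, B4=E, B5=F, B6=T, B6=F, B7=S, B7=E, B8=T (14 outcomes)
checked all size-1 subsets: none covers 14 outcomes (max 10/14)
size 2: inputs {1, 7} cover all 14 outcomes, and no lexicographically smaller subset of this size does

Answer: 1, 7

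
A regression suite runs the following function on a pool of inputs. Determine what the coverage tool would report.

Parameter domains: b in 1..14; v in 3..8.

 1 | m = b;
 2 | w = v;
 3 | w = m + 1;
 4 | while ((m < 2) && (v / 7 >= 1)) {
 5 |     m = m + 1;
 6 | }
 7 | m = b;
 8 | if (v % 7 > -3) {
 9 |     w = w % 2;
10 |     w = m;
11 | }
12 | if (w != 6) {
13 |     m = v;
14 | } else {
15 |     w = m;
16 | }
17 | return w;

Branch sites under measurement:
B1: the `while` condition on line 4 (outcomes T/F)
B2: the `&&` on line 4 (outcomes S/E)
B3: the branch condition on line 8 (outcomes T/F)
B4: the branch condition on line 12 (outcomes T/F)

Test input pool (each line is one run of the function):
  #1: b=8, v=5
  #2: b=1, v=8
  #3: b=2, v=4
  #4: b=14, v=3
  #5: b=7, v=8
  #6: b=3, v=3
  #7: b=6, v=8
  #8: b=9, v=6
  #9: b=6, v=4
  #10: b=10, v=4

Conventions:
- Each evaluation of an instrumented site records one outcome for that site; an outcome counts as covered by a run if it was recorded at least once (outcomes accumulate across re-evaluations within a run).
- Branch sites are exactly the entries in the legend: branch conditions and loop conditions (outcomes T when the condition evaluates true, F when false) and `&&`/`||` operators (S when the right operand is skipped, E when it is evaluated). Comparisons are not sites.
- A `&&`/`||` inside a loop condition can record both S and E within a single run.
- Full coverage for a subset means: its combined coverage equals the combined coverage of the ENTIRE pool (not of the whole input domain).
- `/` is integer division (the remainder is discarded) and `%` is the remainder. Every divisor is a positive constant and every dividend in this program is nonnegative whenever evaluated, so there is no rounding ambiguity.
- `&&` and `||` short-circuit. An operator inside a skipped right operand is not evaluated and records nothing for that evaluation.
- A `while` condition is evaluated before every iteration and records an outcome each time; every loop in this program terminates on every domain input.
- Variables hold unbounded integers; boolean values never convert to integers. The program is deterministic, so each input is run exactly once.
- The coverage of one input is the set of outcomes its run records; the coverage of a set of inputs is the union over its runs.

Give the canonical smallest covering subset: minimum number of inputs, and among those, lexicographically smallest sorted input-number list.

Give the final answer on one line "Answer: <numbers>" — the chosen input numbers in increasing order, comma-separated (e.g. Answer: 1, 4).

run #1 (b=8, v=5) records B1=F, B2=S, B3=T, B4=T
run #2 (b=1, v=8) records B1=T, B1=F, B2=S, B2=E, B3=T, B4=T
run #3 (b=2, v=4) records B1=F, B2=S, B3=T, B4=T
run #4 (b=14, v=3) records B1=F, B2=S, B3=T, B4=T
run #5 (b=7, v=8) records B1=F, B2=S, B3=T, B4=T
run #6 (b=3, v=3) records B1=F, B2=S, B3=T, B4=T
run #7 (b=6, v=8) records B1=F, B2=S, B3=T, B4=F
run #8 (b=9, v=6) records B1=F, B2=S, B3=T, B4=T
run #9 (b=6, v=4) records B1=F, B2=S, B3=T, B4=F
run #10 (b=10, v=4) records B1=F, B2=S, B3=T, B4=T
together the pool reaches 7 outcomes: B1=T, B1=F, B2=S, B2=E, B3=T, B4=T, B4=F
checked all size-1 subsets: none covers 7 outcomes (max 6/7)
the canonical winner is {2, 7}: size 2, full 7-outcome coverage, earliest index list among size-2 covers

Answer: 2, 7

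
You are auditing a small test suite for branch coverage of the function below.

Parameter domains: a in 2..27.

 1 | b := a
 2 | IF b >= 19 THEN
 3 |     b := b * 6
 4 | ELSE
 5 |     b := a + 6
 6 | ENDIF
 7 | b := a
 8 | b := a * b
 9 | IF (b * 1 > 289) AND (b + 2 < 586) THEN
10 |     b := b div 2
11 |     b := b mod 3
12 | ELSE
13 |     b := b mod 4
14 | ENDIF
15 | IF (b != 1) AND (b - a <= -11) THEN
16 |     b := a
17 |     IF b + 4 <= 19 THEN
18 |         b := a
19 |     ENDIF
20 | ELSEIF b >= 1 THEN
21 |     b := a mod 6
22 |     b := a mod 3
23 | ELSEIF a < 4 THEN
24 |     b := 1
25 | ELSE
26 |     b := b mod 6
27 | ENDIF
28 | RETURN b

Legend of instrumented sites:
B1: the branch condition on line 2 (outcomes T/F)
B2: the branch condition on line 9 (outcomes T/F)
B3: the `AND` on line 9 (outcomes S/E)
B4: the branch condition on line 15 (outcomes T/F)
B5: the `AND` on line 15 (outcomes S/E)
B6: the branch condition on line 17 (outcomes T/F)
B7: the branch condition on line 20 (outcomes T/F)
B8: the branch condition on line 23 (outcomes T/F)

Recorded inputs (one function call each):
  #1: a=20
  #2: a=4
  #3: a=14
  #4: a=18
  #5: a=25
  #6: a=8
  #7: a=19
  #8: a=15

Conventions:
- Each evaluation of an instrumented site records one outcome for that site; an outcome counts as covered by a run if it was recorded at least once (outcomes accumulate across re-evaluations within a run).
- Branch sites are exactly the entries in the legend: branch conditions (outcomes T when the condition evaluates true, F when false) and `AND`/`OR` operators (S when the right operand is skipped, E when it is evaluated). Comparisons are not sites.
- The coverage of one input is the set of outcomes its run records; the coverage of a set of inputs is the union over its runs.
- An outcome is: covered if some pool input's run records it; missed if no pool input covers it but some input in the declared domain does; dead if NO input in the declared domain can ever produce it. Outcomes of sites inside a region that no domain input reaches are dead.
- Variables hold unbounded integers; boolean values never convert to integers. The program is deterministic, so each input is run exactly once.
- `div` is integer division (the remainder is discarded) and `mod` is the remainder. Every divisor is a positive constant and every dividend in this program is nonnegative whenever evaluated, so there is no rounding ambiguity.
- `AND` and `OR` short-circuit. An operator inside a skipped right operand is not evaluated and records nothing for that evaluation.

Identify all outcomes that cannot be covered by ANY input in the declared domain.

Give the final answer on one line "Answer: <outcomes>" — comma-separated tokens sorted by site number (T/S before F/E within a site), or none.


running all 26 domain inputs and tallying outcomes:
  reachable outcomes have witnesses, e.g. B1=T (e.g. a=19), B1=F (e.g. a=2), B2=T (e.g. a=18), B2=F (e.g. a=2)
Answer: none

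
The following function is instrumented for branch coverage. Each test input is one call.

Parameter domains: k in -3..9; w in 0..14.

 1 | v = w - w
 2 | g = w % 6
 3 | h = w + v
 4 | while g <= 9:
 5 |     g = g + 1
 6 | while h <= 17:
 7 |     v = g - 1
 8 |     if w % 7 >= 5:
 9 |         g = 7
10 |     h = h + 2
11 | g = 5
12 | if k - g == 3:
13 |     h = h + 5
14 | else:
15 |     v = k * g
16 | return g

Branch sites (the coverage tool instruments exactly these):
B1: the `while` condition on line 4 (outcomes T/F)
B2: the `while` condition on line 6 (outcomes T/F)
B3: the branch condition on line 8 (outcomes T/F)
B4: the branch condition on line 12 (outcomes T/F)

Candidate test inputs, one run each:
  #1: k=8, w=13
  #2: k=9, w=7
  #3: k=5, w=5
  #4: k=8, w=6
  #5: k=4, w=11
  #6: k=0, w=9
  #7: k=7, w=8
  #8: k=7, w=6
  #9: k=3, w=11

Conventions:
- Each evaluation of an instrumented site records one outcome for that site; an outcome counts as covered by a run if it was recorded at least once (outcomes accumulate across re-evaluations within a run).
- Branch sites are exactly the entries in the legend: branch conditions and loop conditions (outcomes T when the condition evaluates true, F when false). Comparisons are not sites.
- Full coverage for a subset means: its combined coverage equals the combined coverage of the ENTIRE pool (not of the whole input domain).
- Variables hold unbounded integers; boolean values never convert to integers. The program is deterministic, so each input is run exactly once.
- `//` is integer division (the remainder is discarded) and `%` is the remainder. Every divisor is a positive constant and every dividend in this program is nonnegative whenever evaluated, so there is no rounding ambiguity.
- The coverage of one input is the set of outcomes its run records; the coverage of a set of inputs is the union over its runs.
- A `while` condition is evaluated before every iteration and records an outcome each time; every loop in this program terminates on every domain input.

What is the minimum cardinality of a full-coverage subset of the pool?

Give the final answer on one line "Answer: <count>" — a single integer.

run #1 (k=8, w=13) records B1=T, B1=F, B2=T, B2=F, B3=T, B4=T
run #2 (k=9, w=7) records B1=T, B1=F, B2=T, B2=F, B3=F, B4=F
run #3 (k=5, w=5) records B1=T, B1=F, B2=T, B2=F, B3=T, B4=F
run #4 (k=8, w=6) records B1=T, B1=F, B2=T, B2=F, B3=T, B4=T
run #5 (k=4, w=11) records B1=T, B1=F, B2=T, B2=F, B3=F, B4=F
run #6 (k=0, w=9) records B1=T, B1=F, B2=T, B2=F, B3=F, B4=F
run #7 (k=7, w=8) records B1=T, B1=F, B2=T, B2=F, B3=F, B4=F
run #8 (k=7, w=6) records B1=T, B1=F, B2=T, B2=F, B3=T, B4=F
run #9 (k=3, w=11) records B1=T, B1=F, B2=T, B2=F, B3=F, B4=F
pool-wide coverage (8 outcomes): B1=T, B1=F, B2=T, B2=F, B3=T, B3=F, B4=T, B4=F
no size-1 subset reaches all 8 outcomes (best union: 6/8)
the canonical winner is {1, 2}: size 2, full 8-outcome coverage, earliest index list among size-2 covers

Answer: 2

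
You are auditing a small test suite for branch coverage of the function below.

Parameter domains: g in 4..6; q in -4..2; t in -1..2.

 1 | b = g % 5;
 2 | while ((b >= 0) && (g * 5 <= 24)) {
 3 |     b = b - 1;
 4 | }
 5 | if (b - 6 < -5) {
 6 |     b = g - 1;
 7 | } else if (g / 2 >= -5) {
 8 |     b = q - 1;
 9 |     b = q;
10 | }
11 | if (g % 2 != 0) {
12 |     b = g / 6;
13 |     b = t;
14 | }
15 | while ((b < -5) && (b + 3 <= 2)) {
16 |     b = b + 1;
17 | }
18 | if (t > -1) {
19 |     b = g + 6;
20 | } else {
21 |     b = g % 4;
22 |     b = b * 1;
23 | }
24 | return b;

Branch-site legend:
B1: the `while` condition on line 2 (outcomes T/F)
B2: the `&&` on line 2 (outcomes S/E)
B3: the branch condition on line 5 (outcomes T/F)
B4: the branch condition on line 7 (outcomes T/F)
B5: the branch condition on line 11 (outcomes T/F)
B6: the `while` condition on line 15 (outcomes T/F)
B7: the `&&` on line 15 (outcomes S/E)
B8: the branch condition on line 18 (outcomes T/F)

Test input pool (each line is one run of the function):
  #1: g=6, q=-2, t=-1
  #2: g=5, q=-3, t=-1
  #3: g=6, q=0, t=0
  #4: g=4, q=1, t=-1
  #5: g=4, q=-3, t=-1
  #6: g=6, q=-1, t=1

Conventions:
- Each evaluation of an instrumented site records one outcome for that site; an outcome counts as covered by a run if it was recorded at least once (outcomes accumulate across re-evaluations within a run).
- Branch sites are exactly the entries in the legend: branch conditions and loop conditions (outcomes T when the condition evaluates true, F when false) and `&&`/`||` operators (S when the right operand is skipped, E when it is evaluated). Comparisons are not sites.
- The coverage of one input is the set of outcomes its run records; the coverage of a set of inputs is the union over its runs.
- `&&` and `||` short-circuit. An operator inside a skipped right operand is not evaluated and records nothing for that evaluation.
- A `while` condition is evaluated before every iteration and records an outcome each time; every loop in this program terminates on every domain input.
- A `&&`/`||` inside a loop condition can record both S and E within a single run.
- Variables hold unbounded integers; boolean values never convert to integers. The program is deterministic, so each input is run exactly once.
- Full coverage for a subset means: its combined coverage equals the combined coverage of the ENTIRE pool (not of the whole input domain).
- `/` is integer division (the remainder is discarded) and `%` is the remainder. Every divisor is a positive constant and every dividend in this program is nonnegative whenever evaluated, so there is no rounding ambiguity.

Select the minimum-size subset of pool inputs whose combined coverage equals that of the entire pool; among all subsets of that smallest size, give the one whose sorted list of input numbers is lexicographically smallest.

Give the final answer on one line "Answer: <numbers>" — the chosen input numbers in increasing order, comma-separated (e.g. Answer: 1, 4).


run #1 (g=6, q=-2, t=-1) runs B2->E, B1->F, B3->F, B4->T, B5->F, B7->S, B6->F, B8->F; records B1=F, B2=E, B3=F, B4=T, B5=F, B6=F, B7=S, B8=F
run #2 (g=5, q=-3, t=-1) runs B2->E, B1->F, B3->T, B5->T, B7->S, B6->F, B8->F; records B1=F, B2=E, B3=T, B5=T, B6=F, B7=S, B8=F
run #3 (g=6, q=0, t=0) runs B2->E, B1->F, B3->F, B4->T, B5->F, B7->S, B6->F, B8->T; records B1=F, B2=E, B3=F, B4=T, B5=F, B6=F, B7=S, B8=T
run #4 (g=4, q=1, t=-1) runs B2->E, B1->T, B2->E, B1->T, B2->E, B1->T, B2->E, B1->T, B2->E, B1->T, B2->S, B1->F, B3->T, B5->F, ...; records B1=T, B1=F, B2=S, B2=E, B3=T, B5=F, B6=F, B7=S, B8=F
run #5 (g=4, q=-3, t=-1) runs B2->E, B1->T, B2->E, B1->T, B2->E, B1->T, B2->E, B1->T, B2->E, B1->T, B2->S, B1->F, B3->T, B5->F, ...; records B1=T, B1=F, B2=S, B2=E, B3=T, B5=F, B6=F, B7=S, B8=F
run #6 (g=6, q=-1, t=1) runs B2->E, B1->F, B3->F, B4->T, B5->F, B7->S, B6->F, B8->T; records B1=F, B2=E, B3=F, B4=T, B5=F, B6=F, B7=S, B8=T
together the pool reaches 13 outcomes: B1=T, B1=F, B2=S, B2=E, B3=T, B3=F, B4=T, B5=T, B5=F, B6=F, B7=S, B8=T, B8=F
every size-1 subset falls short of the 13 outcomes (best: 9/13)
every size-2 subset falls short of the 13 outcomes (best: 12/13)
at size 3, {2, 3, 4} reaches all 13 outcomes; every lexicographically earlier size-3 subset fails
Answer: 2, 3, 4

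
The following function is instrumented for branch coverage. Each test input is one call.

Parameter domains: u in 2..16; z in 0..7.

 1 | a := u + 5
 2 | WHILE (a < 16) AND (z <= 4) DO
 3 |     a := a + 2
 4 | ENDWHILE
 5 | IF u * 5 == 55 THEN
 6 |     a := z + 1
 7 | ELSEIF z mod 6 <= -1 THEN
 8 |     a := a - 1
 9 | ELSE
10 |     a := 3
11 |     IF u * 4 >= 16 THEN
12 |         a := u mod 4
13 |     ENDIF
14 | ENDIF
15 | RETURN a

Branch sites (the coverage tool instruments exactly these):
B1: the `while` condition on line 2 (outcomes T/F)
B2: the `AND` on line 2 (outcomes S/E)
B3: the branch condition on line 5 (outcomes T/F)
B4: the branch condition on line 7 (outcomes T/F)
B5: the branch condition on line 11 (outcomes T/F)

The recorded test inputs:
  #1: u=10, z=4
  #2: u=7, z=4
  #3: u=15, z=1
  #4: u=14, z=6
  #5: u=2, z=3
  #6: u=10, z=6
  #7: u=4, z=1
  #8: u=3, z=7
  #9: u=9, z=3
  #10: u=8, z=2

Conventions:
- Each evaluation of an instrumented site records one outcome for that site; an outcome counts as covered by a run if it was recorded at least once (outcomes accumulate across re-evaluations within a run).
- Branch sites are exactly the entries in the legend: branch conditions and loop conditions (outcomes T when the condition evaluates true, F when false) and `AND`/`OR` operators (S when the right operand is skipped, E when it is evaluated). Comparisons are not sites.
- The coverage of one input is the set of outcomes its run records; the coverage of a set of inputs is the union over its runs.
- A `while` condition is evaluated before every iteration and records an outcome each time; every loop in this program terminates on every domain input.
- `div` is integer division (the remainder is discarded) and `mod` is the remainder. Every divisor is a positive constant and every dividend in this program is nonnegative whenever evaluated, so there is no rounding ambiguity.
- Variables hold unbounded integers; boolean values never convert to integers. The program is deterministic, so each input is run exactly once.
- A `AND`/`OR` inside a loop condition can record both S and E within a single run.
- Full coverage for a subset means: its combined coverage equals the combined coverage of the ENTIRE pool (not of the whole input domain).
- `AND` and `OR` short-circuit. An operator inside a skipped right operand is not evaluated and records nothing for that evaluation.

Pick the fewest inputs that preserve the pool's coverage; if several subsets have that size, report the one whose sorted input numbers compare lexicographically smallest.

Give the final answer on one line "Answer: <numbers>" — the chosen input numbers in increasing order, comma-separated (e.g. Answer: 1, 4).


test 1 (u=10, z=4) fires B2->E, B1->T, B2->S, B1->F, B3->F, B4->F, B5->T; hits B1=T, B1=F, B2=S, B2=E, B3=F, B4=F, B5=T
test 2 (u=7, z=4) fires B2->E, B1->T, B2->E, B1->T, B2->S, B1->F, B3->F, B4->F, B5->T; hits B1=T, B1=F, B2=S, B2=E, B3=F, B4=F, B5=T
test 3 (u=15, z=1) fires B2->S, B1->F, B3->F, B4->F, B5->T; hits B1=F, B2=S, B3=F, B4=F, B5=T
test 4 (u=14, z=6) fires B2->S, B1->F, B3->F, B4->F, B5->T; hits B1=F, B2=S, B3=F, B4=F, B5=T
test 5 (u=2, z=3) fires B2->E, B1->T, B2->E, B1->T, B2->E, B1->T, B2->E, B1->T, B2->E, B1->T, B2->S, B1->F, B3->F, B4->F, ...; hits B1=T, B1=F, B2=S, B2=E, B3=F, B4=F, B5=F
test 6 (u=10, z=6) fires B2->E, B1->F, B3->F, B4->F, B5->T; hits B1=F, B2=E, B3=F, B4=F, B5=T
test 7 (u=4, z=1) fires B2->E, B1->T, B2->E, B1->T, B2->E, B1->T, B2->E, B1->T, B2->S, B1->F, B3->F, B4->F, B5->T; hits B1=T, B1=F, B2=S, B2=E, B3=F, B4=F, B5=T
test 8 (u=3, z=7) fires B2->E, B1->F, B3->F, B4->F, B5->F; hits B1=F, B2=E, B3=F, B4=F, B5=F
test 9 (u=9, z=3) fires B2->E, B1->T, B2->S, B1->F, B3->F, B4->F, B5->T; hits B1=T, B1=F, B2=S, B2=E, B3=F, B4=F, B5=T
test 10 (u=8, z=2) fires B2->E, B1->T, B2->E, B1->T, B2->S, B1->F, B3->F, B4->F, B5->T; hits B1=T, B1=F, B2=S, B2=E, B3=F, B4=F, B5=T
pool-wide coverage (8 outcomes): B1=T, B1=F, B2=S, B2=E, B3=F, B4=F, B5=T, B5=F
size 1 is not enough: best union over all size-1 subsets is 7/8
the canonical winner is {1, 5}: size 2, full 8-outcome coverage, earliest index list among size-2 covers
Answer: 1, 5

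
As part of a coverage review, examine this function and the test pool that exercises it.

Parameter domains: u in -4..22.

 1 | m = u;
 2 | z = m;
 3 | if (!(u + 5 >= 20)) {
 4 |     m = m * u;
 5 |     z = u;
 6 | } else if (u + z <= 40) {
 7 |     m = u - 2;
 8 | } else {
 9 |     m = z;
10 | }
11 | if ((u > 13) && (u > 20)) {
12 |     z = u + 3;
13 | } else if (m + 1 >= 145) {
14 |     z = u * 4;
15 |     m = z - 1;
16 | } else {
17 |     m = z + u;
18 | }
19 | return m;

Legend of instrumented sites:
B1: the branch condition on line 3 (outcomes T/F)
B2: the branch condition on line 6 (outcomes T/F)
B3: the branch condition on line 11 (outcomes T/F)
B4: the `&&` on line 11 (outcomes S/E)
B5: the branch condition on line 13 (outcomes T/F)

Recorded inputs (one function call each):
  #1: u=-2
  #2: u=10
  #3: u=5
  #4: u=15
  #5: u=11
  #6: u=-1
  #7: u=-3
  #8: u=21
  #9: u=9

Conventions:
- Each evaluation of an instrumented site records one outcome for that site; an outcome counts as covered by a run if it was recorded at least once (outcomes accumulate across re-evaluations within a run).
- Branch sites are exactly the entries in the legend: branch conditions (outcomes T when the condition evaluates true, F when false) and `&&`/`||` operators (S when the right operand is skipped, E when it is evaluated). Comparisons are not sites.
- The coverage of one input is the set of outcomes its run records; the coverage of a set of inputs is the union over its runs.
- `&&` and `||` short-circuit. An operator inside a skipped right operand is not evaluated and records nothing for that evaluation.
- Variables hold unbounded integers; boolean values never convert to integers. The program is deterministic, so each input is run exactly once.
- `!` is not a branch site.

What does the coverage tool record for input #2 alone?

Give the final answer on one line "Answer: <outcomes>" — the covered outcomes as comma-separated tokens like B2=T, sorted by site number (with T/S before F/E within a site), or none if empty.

Simulating input #2 (u=10) step by step:
  B1->T, B4->S, B3->F, B5->F
deduplicating events, the covered set is: B1=T, B3=F, B4=S, B5=F

Answer: B1=T, B3=F, B4=S, B5=F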